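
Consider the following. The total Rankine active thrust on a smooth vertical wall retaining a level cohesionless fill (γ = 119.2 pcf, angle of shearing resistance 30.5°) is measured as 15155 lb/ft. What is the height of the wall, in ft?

K_a = 0.3267. P_a = ½ K_a γ H² ⇒ H = √(2P_a/(K_a γ)).
H = √(2×15155/(0.3267×119.2)) = 27.90 ft.

27.9 ft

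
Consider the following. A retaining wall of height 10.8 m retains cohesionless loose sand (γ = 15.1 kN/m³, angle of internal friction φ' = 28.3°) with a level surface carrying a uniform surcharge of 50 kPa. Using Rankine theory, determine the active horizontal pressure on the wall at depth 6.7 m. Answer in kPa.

K_a = (1 − sin φ)/(1 + sin φ) = 0.3568.
σ_v = γz + q = 15.1 × 6.7 + 50 = 151.2 kPa.
σ_h = K_a σ_v = 0.3568 × 151.2 = 53.93 kPa.

53.9 kPa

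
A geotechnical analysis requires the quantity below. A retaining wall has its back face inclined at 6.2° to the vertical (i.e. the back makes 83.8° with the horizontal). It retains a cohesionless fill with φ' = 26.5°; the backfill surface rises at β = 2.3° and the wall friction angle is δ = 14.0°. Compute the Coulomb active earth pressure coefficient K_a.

0.403

K_a = sin²(α+φ) / [sin²α · sin(α−δ) · (1 + √{sin(φ+δ)sin(φ−β) / (sin(α−δ)sin(α+β))})²].
With α = 83.8°, φ = 26.5°, δ = 14.0°, β = 2.3°: K_a = 0.4034.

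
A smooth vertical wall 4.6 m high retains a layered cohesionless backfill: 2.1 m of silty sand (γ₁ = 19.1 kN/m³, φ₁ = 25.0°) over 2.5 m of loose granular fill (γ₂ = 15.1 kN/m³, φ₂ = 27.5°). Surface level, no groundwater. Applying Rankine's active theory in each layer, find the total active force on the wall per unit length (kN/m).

K_a1 = tan²(45°−25.0°/2) = 0.4059; K_a2 = tan²(45°−27.5°/2) = 0.3682.
Layer 1: σ at base = K_a1 γ₁ h₁ = 16.28 kPa; P₁ = ½×16.28×2.1 = 17.09.
Layer 2: σ_v at top = γ₁h₁ = 40.11; σ_h top = K_a2×40.11 = 14.77; σ_h base = K_a2×(40.11+15.1×2.5) = 28.67.
P₂ = ½(14.77+28.67)×2.5 = 54.30. Total P_a = 17.09+54.30 = 71.39 kN/m.

71.4 kN/m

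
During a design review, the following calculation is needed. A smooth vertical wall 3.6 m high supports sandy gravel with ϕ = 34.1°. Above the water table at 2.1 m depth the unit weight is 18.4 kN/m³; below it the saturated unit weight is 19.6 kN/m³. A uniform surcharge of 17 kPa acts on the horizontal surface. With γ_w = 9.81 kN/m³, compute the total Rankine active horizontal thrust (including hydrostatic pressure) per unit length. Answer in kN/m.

59.1 kN/m

K_a = tan²(45° − φ/2) = 0.2815.
γ' = 19.6 − 9.81 = 9.790 kN/m³. h₂ = H − d_w = 1.5 m.
σ'_h: at surface K_a·q = 4.786; at WT K_a(q+γd_w) = 15.66; at base K_a(q+γd_w+γ'h₂) = 19.80 kPa.
P₁ = ½(4.786+15.66)×2.1 = 21.47; P₂ = ½(15.66+19.80)×1.5 = 26.60; P_w = ½γ_w h₂² = 11.04.
Total = 21.47+26.60+11.04 = 59.11 kN/m.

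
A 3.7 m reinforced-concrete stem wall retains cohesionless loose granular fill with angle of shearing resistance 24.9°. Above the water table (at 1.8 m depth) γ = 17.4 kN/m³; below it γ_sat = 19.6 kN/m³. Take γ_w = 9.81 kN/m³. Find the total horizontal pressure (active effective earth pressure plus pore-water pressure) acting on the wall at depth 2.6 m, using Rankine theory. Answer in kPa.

K_a = (1 − sin φ)/(1 + sin φ) = 0.4074.
γ' = 19.6 − 9.81 = 9.790 kN/m³.
Effective vertical stress at 2.6 m: σ'_v = 17.4×1.8 + 9.790×0.800 = 39.15 kPa.
σ'_h = K_a σ'_v = 0.4074 × 39.15 = 15.95 kPa; u = γ_w × 0.800 = 7.848 kPa.
Total σ_h = 15.95 + 7.848 = 23.80 kPa.

23.8 kPa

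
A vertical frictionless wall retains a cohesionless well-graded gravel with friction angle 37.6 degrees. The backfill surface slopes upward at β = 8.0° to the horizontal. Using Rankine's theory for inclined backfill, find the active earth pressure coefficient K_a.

K_a = cos β · (cos β − √(cos²β − cos²φ)) / (cos β + √(cos²β − cos²φ)).
cos β = 0.9903, cos φ = 0.7923, √(cos²β − cos²φ) = 0.5941.
K_a = 0.9903 × (0.9903 − 0.5941)/(0.9903 + 0.5941) = 0.2476.

0.248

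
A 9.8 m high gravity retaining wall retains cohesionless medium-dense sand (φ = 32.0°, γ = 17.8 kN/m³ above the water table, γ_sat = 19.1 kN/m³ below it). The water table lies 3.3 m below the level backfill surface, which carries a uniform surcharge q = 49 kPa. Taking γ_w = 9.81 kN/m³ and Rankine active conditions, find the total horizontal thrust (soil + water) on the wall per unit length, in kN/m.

562 kN/m

K_a = tan²(45° − φ/2) = 0.3073.
γ' = 19.1 − 9.81 = 9.290 kN/m³. h₂ = H − d_w = 6.5 m.
σ'_h: at surface K_a·q = 15.06; at WT K_a(q+γd_w) = 33.10; at base K_a(q+γd_w+γ'h₂) = 51.66 kPa.
P₁ = ½(15.06+33.10)×3.3 = 79.46; P₂ = ½(33.10+51.66)×6.5 = 275.5; P_w = ½γ_w h₂² = 207.2.
Total = 79.46+275.5+207.2 = 562.2 kN/m.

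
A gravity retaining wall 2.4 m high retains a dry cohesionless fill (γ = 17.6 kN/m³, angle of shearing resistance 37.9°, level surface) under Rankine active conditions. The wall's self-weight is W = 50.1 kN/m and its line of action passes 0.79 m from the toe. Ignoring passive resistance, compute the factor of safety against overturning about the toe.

4.08

K_a = tan²(45° − 37.9°/2) = 0.2389.
P_a = ½K_aγH² = 0.5×0.2389×17.6×2.4² = 12.11 kN/m, acting at H/3 = 0.8000 m above the base.
Overturning moment M_o = P_a × H/3 = 12.11 × 0.8000 = 9.689.
Resisting moment M_r = W × 0.79 = 50.1 × 0.79 = 39.58.
FS_overturning = M_r/M_o = 39.58/9.689 = 4.085.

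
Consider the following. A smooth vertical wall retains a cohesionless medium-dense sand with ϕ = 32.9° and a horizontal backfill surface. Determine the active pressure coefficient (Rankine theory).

0.296

K_a = tan²(45° − φ/2) = tan²(28.55°) = 0.2960.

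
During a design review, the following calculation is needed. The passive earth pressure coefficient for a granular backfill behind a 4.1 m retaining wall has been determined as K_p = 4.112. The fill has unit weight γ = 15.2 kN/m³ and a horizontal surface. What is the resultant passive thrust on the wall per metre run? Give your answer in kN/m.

525 kN/m

P = ½ K_p γ H² = 0.5 × 4.112 × 15.2 × 4.1² = 525.3 kN/m.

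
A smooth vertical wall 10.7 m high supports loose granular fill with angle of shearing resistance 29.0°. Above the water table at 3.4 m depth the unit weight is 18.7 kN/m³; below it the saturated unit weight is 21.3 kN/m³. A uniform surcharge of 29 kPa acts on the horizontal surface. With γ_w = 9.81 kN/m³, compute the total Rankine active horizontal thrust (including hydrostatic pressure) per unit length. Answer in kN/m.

674 kN/m

K_a = tan²(45° − φ/2) = 0.3470.
γ' = 21.3 − 9.81 = 11.49 kN/m³. h₂ = H − d_w = 7.3 m.
σ'_h: at surface K_a·q = 10.06; at WT K_a(q+γd_w) = 32.12; at base K_a(q+γd_w+γ'h₂) = 61.23 kPa.
P₁ = ½(10.06+32.12)×3.4 = 71.71; P₂ = ½(32.12+61.23)×7.3 = 340.7; P_w = ½γ_w h₂² = 261.4.
Total = 71.71+340.7+261.4 = 673.8 kN/m.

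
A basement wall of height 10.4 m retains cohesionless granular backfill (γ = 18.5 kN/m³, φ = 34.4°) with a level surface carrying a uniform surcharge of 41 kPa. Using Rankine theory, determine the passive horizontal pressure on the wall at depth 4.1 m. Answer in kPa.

K_p = (1 + sin φ)/(1 − sin φ) = 3.597.
σ_v = γz + q = 18.5 × 4.1 + 41 = 116.8 kPa.
σ_h = K_p σ_v = 3.597 × 116.8 = 420.4 kPa.

420 kPa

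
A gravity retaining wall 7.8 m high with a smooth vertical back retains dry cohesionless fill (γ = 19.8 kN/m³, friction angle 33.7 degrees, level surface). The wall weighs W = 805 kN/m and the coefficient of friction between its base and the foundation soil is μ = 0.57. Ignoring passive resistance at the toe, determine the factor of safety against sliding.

K_a = tan²(45° − 33.7°/2) = 0.2863.
P_a = ½K_aγH² = 0.5×0.2863×19.8×7.8² = 172.4 kN/m, acting at H/3 = 2.600 m above the base.
FS_sliding = μW / P_a = 0.57×805 / 172.4 = 2.661.

2.66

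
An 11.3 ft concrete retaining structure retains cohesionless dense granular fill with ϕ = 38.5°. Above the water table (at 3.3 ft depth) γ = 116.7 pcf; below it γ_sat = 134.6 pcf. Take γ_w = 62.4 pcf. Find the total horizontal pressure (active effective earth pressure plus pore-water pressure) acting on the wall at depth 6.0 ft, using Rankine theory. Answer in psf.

303 psf

K_a = (1 − sin φ)/(1 + sin φ) = 0.2327.
γ' = 134.6 − 62.4 = 72.20 pcf.
Effective vertical stress at 6.0 ft: σ'_v = 116.7×3.3 + 72.20×2.70 = 580.0 psf.
σ'_h = K_a σ'_v = 0.2327 × 580.0 = 135.0 psf; u = γ_w × 2.70 = 168.5 psf.
Total σ_h = 135.0 + 168.5 = 303.4 psf.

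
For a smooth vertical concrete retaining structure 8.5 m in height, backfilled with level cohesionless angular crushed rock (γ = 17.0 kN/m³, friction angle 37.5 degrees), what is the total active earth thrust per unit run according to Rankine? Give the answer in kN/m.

149 kN/m

K_a = tan²(45° − φ/2) = 0.2432.
P_a = ½ K_a γ H² = 0.5 × 0.2432 × 17.0 × 8.5² = 149.4 kN/m.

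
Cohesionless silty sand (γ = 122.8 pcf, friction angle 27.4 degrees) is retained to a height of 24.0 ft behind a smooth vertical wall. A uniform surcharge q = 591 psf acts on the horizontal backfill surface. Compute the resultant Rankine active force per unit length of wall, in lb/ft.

18300 lb/ft

K_a = tan²(45° − φ/2) = 0.3697.
Soil triangle: ½ K_a γ H² = 0.5×0.3697×122.8×24.0² = 13070 lb/ft.
Surcharge rectangle: K_a q H = 0.3697×591×24.0 = 5243 lb/ft.
Total = 13070 + 5243 = 18320 lb/ft.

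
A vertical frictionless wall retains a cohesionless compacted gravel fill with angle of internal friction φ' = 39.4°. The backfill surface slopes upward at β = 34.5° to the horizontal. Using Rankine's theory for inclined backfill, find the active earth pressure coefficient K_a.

0.399

K_a = cos β · (cos β − √(cos²β − cos²φ)) / (cos β + √(cos²β − cos²φ)).
cos β = 0.8241, cos φ = 0.7727, √(cos²β − cos²φ) = 0.2865.
K_a = 0.8241 × (0.8241 − 0.2865)/(0.8241 + 0.2865) = 0.3990.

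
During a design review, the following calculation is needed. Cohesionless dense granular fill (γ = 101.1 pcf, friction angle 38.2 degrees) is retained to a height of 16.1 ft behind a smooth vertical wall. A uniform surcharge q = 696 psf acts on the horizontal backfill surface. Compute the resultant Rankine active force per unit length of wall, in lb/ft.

K_a = tan²(45° − φ/2) = 0.2358.
Soil triangle: ½ K_a γ H² = 0.5×0.2358×101.1×16.1² = 3089 lb/ft.
Surcharge rectangle: K_a q H = 0.2358×696×16.1 = 2642 lb/ft.
Total = 3089 + 2642 = 5732 lb/ft.

5730 lb/ft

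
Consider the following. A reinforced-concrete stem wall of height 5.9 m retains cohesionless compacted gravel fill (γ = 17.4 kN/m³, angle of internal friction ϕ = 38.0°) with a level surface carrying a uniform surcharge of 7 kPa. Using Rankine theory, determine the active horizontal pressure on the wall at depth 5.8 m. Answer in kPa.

K_a = (1 − sin φ)/(1 + sin φ) = 0.2379.
σ_v = γz + q = 17.4 × 5.8 + 7 = 107.9 kPa.
σ_h = K_a σ_v = 0.2379 × 107.9 = 25.67 kPa.

25.7 kPa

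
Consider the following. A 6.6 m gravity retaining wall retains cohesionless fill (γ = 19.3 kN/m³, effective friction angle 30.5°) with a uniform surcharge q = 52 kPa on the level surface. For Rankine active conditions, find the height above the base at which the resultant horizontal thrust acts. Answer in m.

2.69 m

K_a = 0.3267.
Triangular part P₁ = ½K_aγH² = 137.3 at H/3 = 2.200 m; rectangular part P₂ = K_a q H = 112.1 at H/2 = 3.300 m.
ȳ = (P₁·2.200 + P₂·3.300)/(P₁+P₂) = 2.694 m.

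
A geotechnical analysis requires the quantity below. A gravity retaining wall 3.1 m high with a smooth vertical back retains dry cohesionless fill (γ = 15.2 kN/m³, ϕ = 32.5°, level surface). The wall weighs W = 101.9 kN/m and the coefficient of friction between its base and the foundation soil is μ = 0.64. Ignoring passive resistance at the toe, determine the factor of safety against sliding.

2.97

K_a = tan²(45° − 32.5°/2) = 0.3010.
P_a = ½K_aγH² = 0.5×0.3010×15.2×3.1² = 21.98 kN/m, acting at H/3 = 1.033 m above the base.
FS_sliding = μW / P_a = 0.64×101.9 / 21.98 = 2.967.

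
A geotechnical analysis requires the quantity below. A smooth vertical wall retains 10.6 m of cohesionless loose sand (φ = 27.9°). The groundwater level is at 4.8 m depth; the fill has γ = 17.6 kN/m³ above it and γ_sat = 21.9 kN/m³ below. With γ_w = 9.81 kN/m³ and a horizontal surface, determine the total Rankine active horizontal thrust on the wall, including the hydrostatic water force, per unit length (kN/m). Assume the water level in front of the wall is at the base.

K_a = tan²(45° − φ/2) = 0.3625.
γ' = 21.9 − 9.81 = 12.09 kN/m³. Depth below WT = 5.8 m.
σ'_h at WT = K_a γ d_w = 30.62 kPa; at base = 30.62 + K_a γ' × 5.8 = 56.04 kPa.
P₁ (0–4.8 m) = ½×30.62×4.8 = 73.49. P₂ (4.8–10.6 m) = ½(30.62+56.04)×5.8 = 251.3.
P_w = ½ γ_w h₂² = 0.5×9.81×5.8² = 165.0. Total = 73.49+251.3+165.0 = 489.8 kN/m.

490 kN/m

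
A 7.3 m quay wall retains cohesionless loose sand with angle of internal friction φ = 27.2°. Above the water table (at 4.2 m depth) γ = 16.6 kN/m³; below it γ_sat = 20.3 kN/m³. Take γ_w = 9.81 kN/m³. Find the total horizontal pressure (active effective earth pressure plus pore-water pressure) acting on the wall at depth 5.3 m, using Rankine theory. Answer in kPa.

K_a = (1 − sin φ)/(1 + sin φ) = 0.3726.
γ' = 20.3 − 9.81 = 10.49 kN/m³.
Effective vertical stress at 5.3 m: σ'_v = 16.6×4.2 + 10.49×1.10 = 81.26 kPa.
σ'_h = K_a σ'_v = 0.3726 × 81.26 = 30.28 kPa; u = γ_w × 1.10 = 10.79 kPa.
Total σ_h = 30.28 + 10.79 = 41.07 kPa.

41.1 kPa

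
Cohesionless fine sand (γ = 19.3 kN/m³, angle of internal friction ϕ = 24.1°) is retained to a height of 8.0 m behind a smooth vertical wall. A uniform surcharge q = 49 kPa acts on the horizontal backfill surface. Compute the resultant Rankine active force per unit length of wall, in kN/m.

424 kN/m

K_a = tan²(45° − φ/2) = 0.4201.
Soil triangle: ½ K_a γ H² = 0.5×0.4201×19.3×8.0² = 259.5 kN/m.
Surcharge rectangle: K_a q H = 0.4201×49×8.0 = 164.7 kN/m.
Total = 259.5 + 164.7 = 424.2 kN/m.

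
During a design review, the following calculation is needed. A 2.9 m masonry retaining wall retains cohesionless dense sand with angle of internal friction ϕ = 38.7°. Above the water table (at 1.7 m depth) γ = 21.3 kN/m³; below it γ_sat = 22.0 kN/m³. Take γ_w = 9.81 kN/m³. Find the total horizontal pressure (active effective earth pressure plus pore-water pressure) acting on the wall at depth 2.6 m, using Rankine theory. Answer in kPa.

K_a = (1 − sin φ)/(1 + sin φ) = 0.2306.
γ' = 22.0 − 9.81 = 12.19 kN/m³.
Effective vertical stress at 2.6 m: σ'_v = 21.3×1.7 + 12.19×0.900 = 47.18 kPa.
σ'_h = K_a σ'_v = 0.2306 × 47.18 = 10.88 kPa; u = γ_w × 0.900 = 8.829 kPa.
Total σ_h = 10.88 + 8.829 = 19.71 kPa.

19.7 kPa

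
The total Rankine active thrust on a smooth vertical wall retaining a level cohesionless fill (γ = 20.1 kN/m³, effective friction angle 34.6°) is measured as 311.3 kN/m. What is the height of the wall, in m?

10.6 m

K_a = 0.2756. P_a = ½ K_a γ H² ⇒ H = √(2P_a/(K_a γ)).
H = √(2×311.3/(0.2756×20.1)) = 10.60 m.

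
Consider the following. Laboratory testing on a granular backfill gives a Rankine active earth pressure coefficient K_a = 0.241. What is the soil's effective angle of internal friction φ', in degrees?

K_a = tan²(45° − φ/2) ⇒ 45° − φ/2 = arctan(√0.241) = 26.15°.
φ = 2(45° − 26.15°) = 37.71°.

37.7°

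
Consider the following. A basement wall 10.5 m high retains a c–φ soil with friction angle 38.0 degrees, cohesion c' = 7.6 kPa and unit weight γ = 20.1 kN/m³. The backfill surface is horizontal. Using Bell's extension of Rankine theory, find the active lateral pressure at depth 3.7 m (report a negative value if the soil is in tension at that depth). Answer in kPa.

10.3 kPa

K_a = (1 − sin φ)/(1 + sin φ) = 0.2379.
σ_a = K_a γ z − 2c√K_a = 0.2379×20.1×3.7 − 2×7.6×0.4877 = 10.28 kPa.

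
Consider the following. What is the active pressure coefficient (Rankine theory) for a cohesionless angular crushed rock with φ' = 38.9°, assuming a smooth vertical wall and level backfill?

K_a = (1 − sin φ)/(1 + sin φ) = (1 − sin 38.9°)/(1 + sin 38.9°) = 0.2285.

0.229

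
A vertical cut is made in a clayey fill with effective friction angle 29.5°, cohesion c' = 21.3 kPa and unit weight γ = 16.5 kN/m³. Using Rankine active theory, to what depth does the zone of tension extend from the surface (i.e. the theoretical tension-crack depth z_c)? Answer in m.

K_a = tan²(45° − 29.5°/2) = 0.3401; √K_a = 0.5832.
The active pressure is zero where K_a γ z = 2c√K_a, so z_c = 2c/(γ√K_a) = 2×21.3/(16.5×0.5832) = 4.427 m.

4.43 m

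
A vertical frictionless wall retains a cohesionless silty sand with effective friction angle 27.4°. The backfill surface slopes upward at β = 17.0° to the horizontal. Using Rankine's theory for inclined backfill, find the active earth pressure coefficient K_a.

K_a = cos β · (cos β − √(cos²β − cos²φ)) / (cos β + √(cos²β − cos²φ)).
cos β = 0.9563, cos φ = 0.8878, √(cos²β − cos²φ) = 0.3554.
K_a = 0.9563 × (0.9563 − 0.3554)/(0.9563 + 0.3554) = 0.4381.

0.438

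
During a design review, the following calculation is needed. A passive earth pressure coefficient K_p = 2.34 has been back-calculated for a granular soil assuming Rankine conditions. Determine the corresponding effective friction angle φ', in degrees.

K_p = (1+sin φ)/(1−sin φ) ⇒ sin φ = (K_p − 1)/(K_p + 1) = 0.4012.
φ = arcsin(0.4012) = 23.65°.

23.7°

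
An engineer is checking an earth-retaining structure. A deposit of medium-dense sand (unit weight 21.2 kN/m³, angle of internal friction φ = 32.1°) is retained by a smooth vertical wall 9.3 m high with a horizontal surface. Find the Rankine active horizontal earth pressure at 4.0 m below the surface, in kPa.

25.9 kPa

K_a = (1 − sin φ)/(1 + sin φ) = 0.3060.
σ_h = K_a γ z = 0.3060 × 21.2 × 4.0 = 25.95 kPa.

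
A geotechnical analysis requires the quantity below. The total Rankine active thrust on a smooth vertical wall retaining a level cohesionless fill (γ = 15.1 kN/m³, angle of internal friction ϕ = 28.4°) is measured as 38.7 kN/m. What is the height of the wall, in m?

K_a = 0.3554. P_a = ½ K_a γ H² ⇒ H = √(2P_a/(K_a γ)).
H = √(2×38.7/(0.3554×15.1)) = 3.798 m.

3.80 m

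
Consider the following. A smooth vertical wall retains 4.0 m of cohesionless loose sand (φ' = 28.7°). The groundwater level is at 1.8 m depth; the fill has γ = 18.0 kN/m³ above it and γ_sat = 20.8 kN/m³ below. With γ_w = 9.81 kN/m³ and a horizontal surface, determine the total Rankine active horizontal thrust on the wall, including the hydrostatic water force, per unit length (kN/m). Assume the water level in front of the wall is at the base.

K_a = tan²(45° − φ/2) = 0.3511.
γ' = 20.8 − 9.81 = 10.99 kN/m³. Depth below WT = 2.2 m.
σ'_h at WT = K_a γ d_w = 11.38 kPa; at base = 11.38 + K_a γ' × 2.2 = 19.87 kPa.
P₁ (0–1.8 m) = ½×11.38×1.8 = 10.24. P₂ (1.8–4.0 m) = ½(11.38+19.87)×2.2 = 34.37.
P_w = ½ γ_w h₂² = 0.5×9.81×2.2² = 23.74. Total = 10.24+34.37+23.74 = 68.35 kN/m.

68.3 kN/m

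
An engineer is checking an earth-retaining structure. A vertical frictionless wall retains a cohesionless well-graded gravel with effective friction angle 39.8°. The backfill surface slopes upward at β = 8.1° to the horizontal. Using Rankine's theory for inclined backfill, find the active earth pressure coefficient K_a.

0.224

K_a = cos β · (cos β − √(cos²β − cos²φ)) / (cos β + √(cos²β − cos²φ)).
cos β = 0.9900, cos φ = 0.7683, √(cos²β − cos²φ) = 0.6244.
K_a = 0.9900 × (0.9900 − 0.6244)/(0.9900 + 0.6244) = 0.2242.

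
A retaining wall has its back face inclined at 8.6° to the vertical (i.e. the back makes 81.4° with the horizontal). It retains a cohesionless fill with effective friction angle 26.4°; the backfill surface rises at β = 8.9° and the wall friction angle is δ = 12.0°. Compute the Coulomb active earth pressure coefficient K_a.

K_a = sin²(α+φ) / [sin²α · sin(α−δ) · (1 + √{sin(φ+δ)sin(φ−β) / (sin(α−δ)sin(α+β))})²].
With α = 81.4°, φ = 26.4°, δ = 12.0°, β = 8.9°: K_a = 0.4733.

0.473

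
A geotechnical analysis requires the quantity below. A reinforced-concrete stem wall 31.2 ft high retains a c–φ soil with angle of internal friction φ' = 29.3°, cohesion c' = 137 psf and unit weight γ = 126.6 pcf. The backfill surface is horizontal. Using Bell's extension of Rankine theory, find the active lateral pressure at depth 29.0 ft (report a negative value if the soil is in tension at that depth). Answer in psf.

1100 psf

K_a = (1 − sin φ)/(1 + sin φ) = 0.3428.
σ_a = K_a γ z − 2c√K_a = 0.3428×126.6×29.0 − 2×137×0.5855 = 1098 psf.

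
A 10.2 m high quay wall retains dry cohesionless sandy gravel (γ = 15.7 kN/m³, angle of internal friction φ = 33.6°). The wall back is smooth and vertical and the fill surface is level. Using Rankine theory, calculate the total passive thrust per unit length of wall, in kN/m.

2840 kN/m

K_p = tan²(45° + φ/2) = 3.478.
P_p = ½ K_p γ H² = 0.5 × 3.478 × 15.7 × 10.2² = 2841 kN/m.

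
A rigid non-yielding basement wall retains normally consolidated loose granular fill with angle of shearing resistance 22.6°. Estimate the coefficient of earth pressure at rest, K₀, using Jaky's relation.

K₀ = 1 − sin φ' = 1 − sin 22.6° = 0.6157.

0.616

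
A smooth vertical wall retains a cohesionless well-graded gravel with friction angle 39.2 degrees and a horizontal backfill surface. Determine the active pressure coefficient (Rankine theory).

0.225

K_a = tan²(45° − φ/2) = tan²(25.40°) = 0.2255.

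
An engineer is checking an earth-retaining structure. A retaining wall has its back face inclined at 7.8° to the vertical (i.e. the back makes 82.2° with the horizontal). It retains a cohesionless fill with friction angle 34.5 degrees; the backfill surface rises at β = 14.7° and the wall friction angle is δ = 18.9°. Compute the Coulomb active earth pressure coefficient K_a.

0.377

K_a = sin²(α+φ) / [sin²α · sin(α−δ) · (1 + √{sin(φ+δ)sin(φ−β) / (sin(α−δ)sin(α+β))})²].
With α = 82.2°, φ = 34.5°, δ = 18.9°, β = 14.7°: K_a = 0.3770.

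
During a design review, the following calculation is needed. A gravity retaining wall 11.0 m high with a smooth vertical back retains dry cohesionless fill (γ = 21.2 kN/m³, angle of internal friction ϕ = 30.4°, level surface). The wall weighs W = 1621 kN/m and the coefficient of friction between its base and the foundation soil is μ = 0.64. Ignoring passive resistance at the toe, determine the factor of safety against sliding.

2.47

K_a = tan²(45° − 30.4°/2) = 0.3280.
P_a = ½K_aγH² = 0.5×0.3280×21.2×11.0² = 420.7 kN/m, acting at H/3 = 3.667 m above the base.
FS_sliding = μW / P_a = 0.64×1621 / 420.7 = 2.466.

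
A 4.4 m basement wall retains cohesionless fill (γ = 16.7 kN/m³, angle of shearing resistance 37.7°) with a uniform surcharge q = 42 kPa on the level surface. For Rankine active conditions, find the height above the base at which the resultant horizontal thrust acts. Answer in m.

1.86 m

K_a = 0.2411.
Triangular part P₁ = ½K_aγH² = 38.97 at H/3 = 1.467 m; rectangular part P₂ = K_a q H = 44.55 at H/2 = 2.200 m.
ȳ = (P₁·1.467 + P₂·2.200)/(P₁+P₂) = 1.858 m.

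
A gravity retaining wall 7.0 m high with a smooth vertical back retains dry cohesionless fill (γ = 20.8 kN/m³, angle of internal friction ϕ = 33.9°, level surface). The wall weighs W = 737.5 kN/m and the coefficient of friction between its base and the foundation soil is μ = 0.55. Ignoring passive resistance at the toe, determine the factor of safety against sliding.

K_a = tan²(45° − 33.9°/2) = 0.2839.
P_a = ½K_aγH² = 0.5×0.2839×20.8×7.0² = 144.7 kN/m, acting at H/3 = 2.333 m above the base.
FS_sliding = μW / P_a = 0.55×737.5 / 144.7 = 2.804.

2.80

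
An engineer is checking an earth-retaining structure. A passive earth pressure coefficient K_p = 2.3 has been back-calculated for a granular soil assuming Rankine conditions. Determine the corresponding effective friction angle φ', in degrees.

23.2°

K_p = (1+sin φ)/(1−sin φ) ⇒ sin φ = (K_p − 1)/(K_p + 1) = 0.3939.
φ = arcsin(0.3939) = 23.20°.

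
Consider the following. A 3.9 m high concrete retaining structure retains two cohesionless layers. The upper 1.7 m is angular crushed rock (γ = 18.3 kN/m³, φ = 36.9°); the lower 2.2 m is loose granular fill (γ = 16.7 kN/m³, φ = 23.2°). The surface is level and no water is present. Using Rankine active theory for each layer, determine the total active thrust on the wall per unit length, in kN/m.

53.9 kN/m

K_a1 = tan²(45°−36.9°/2) = 0.2497; K_a2 = tan²(45°−23.2°/2) = 0.4348.
Layer 1: σ at base = K_a1 γ₁ h₁ = 7.767 kPa; P₁ = ½×7.767×1.7 = 6.602.
Layer 2: σ_v at top = γ₁h₁ = 31.11; σ_h top = K_a2×31.11 = 13.53; σ_h base = K_a2×(31.11+16.7×2.2) = 29.50.
P₂ = ½(13.53+29.50)×2.2 = 47.33. Total P_a = 6.602+47.33 = 53.93 kN/m.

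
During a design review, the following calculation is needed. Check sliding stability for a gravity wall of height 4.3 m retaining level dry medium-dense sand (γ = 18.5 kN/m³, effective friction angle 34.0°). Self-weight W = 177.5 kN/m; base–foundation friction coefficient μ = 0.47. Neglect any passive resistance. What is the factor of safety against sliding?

1.73

K_a = tan²(45° − 34.0°/2) = 0.2827.
P_a = ½K_aγH² = 0.5×0.2827×18.5×4.3² = 48.35 kN/m, acting at H/3 = 1.433 m above the base.
FS_sliding = μW / P_a = 0.47×177.5 / 48.35 = 1.725.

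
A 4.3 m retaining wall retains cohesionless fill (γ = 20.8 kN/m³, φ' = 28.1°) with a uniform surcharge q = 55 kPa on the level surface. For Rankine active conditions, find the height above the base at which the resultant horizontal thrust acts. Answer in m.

1.83 m

K_a = 0.3596.
Triangular part P₁ = ½K_aγH² = 69.15 at H/3 = 1.433 m; rectangular part P₂ = K_a q H = 85.05 at H/2 = 2.150 m.
ȳ = (P₁·1.433 + P₂·2.150)/(P₁+P₂) = 1.829 m.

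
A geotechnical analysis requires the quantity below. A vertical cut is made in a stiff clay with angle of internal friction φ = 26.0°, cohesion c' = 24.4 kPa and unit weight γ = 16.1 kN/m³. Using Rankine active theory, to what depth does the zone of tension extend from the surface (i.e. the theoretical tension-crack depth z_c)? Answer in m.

4.85 m

K_a = tan²(45° − 26.0°/2) = 0.3905; √K_a = 0.6249.
The active pressure is zero where K_a γ z = 2c√K_a, so z_c = 2c/(γ√K_a) = 2×24.4/(16.1×0.6249) = 4.851 m.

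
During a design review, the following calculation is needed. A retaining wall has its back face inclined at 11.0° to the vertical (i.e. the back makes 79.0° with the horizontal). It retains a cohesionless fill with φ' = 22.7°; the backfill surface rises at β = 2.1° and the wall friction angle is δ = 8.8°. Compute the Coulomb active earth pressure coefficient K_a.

0.507

K_a = sin²(α+φ) / [sin²α · sin(α−δ) · (1 + √{sin(φ+δ)sin(φ−β) / (sin(α−δ)sin(α+β))})²].
With α = 79.0°, φ = 22.7°, δ = 8.8°, β = 2.1°: K_a = 0.5067.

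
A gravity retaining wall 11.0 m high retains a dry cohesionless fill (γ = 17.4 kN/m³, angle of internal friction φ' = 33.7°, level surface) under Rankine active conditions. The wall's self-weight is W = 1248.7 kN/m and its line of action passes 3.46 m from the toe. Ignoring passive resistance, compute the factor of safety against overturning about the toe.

3.91

K_a = tan²(45° − 33.7°/2) = 0.2863.
P_a = ½K_aγH² = 0.5×0.2863×17.4×11.0² = 301.4 kN/m, acting at H/3 = 3.667 m above the base.
Overturning moment M_o = P_a × H/3 = 301.4 × 3.667 = 1105.
Resisting moment M_r = W × 3.46 = 1248.7 × 3.46 = 4321.
FS_overturning = M_r/M_o = 4321/1105 = 3.910.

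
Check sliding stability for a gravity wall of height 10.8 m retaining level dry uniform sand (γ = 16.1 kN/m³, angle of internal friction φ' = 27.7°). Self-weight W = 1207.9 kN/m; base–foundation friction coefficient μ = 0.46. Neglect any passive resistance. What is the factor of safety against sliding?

K_a = tan²(45° − 27.7°/2) = 0.3653.
P_a = ½K_aγH² = 0.5×0.3653×16.1×10.8² = 343.0 kN/m, acting at H/3 = 3.600 m above the base.
FS_sliding = μW / P_a = 0.46×1207.9 / 343.0 = 1.620.

1.62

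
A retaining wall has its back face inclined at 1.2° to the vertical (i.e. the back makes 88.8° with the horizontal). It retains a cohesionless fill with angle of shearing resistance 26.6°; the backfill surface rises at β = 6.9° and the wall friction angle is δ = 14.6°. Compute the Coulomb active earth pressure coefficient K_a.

K_a = sin²(α+φ) / [sin²α · sin(α−δ) · (1 + √{sin(φ+δ)sin(φ−β) / (sin(α−δ)sin(α+β))})²].
With α = 88.8°, φ = 26.6°, δ = 14.6°, β = 6.9°: K_a = 0.3865.

0.387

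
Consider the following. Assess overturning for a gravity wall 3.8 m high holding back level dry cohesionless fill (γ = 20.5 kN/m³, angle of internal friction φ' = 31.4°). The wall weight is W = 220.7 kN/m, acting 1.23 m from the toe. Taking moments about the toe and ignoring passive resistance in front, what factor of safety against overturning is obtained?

K_a = tan²(45° − 31.4°/2) = 0.3149.
P_a = ½K_aγH² = 0.5×0.3149×20.5×3.8² = 46.61 kN/m, acting at H/3 = 1.267 m above the base.
Overturning moment M_o = P_a × H/3 = 46.61 × 1.267 = 59.04.
Resisting moment M_r = W × 1.23 = 220.7 × 1.23 = 271.5.
FS_overturning = M_r/M_o = 271.5/59.04 = 4.598.

4.60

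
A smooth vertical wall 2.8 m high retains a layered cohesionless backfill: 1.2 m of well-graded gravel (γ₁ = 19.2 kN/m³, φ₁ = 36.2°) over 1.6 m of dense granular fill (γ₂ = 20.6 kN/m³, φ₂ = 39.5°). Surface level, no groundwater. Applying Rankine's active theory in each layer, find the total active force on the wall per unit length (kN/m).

17.6 kN/m

K_a1 = tan²(45°−36.2°/2) = 0.2574; K_a2 = tan²(45°−39.5°/2) = 0.2224.
Layer 1: σ at base = K_a1 γ₁ h₁ = 5.930 kPa; P₁ = ½×5.930×1.2 = 3.558.
Layer 2: σ_v at top = γ₁h₁ = 23.04; σ_h top = K_a2×23.04 = 5.125; σ_h base = K_a2×(23.04+20.6×1.6) = 12.46.
P₂ = ½(5.125+12.46)×1.6 = 14.07. Total P_a = 3.558+14.07 = 17.62 kN/m.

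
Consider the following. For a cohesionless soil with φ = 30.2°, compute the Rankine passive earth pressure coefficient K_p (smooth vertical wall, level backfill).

3.02

K_p = (1 + sin φ)/(1 − sin φ) = tan²(45° + 30.2°/2) = 3.024.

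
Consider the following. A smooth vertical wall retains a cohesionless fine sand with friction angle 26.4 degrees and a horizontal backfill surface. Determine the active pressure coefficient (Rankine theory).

0.384

K_a = tan²(45° − φ/2) = tan²(31.80°) = 0.3844.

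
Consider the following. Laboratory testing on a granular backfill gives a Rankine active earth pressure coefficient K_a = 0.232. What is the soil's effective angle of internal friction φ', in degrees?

38.6°

K_a = tan²(45° − φ/2) ⇒ 45° − φ/2 = arctan(√0.232) = 25.72°.
φ = 2(45° − 25.72°) = 38.56°.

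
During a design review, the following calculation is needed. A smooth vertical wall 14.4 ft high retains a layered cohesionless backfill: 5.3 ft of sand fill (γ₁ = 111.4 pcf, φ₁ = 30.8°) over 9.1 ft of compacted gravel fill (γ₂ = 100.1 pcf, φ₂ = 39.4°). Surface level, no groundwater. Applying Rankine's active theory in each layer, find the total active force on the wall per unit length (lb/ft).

K_a1 = tan²(45°−30.8°/2) = 0.3227; K_a2 = tan²(45°−39.4°/2) = 0.2234.
Layer 1: σ at base = K_a1 γ₁ h₁ = 190.5 psf; P₁ = ½×190.5×5.3 = 504.9.
Layer 2: σ_v at top = γ₁h₁ = 590.4; σ_h top = K_a2×590.4 = 131.9; σ_h base = K_a2×(590.4+100.1×9.1) = 335.5.
P₂ = ½(131.9+335.5)×9.1 = 2127. Total P_a = 504.9+2127 = 2632 lb/ft.

2630 lb/ft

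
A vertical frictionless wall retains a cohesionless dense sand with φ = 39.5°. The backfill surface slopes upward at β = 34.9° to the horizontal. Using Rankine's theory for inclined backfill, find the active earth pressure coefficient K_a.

K_a = cos β · (cos β − √(cos²β − cos²φ)) / (cos β + √(cos²β − cos²φ)).
cos β = 0.8202, cos φ = 0.7716, √(cos²β − cos²φ) = 0.2779.
K_a = 0.8202 × (0.8202 − 0.2779)/(0.8202 + 0.2779) = 0.4050.

0.405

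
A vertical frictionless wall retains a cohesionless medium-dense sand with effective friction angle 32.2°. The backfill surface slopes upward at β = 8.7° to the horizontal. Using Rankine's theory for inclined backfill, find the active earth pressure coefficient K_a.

K_a = cos β · (cos β − √(cos²β − cos²φ)) / (cos β + √(cos²β − cos²φ)).
cos β = 0.9885, cos φ = 0.8462, √(cos²β − cos²φ) = 0.5110.
K_a = 0.9885 × (0.9885 − 0.5110)/(0.9885 + 0.5110) = 0.3148.

0.315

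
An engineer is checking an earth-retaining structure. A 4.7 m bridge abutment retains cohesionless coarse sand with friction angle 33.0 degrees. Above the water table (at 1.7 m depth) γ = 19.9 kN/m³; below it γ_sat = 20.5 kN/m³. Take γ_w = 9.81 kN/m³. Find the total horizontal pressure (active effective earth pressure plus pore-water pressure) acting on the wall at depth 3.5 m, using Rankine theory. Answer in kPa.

33.3 kPa

K_a = (1 − sin φ)/(1 + sin φ) = 0.2948.
γ' = 20.5 − 9.81 = 10.69 kN/m³.
Effective vertical stress at 3.5 m: σ'_v = 19.9×1.7 + 10.69×1.80 = 53.07 kPa.
σ'_h = K_a σ'_v = 0.2948 × 53.07 = 15.65 kPa; u = γ_w × 1.80 = 17.66 kPa.
Total σ_h = 15.65 + 17.66 = 33.30 kPa.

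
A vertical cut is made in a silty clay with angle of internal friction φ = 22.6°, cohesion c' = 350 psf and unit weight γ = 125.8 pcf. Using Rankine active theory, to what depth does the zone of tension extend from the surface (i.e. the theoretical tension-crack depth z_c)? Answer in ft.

K_a = tan²(45° − 22.6°/2) = 0.4448; √K_a = 0.6669.
The active pressure is zero where K_a γ z = 2c√K_a, so z_c = 2c/(γ√K_a) = 2×350/(125.8×0.6669) = 8.343 ft.

8.34 ft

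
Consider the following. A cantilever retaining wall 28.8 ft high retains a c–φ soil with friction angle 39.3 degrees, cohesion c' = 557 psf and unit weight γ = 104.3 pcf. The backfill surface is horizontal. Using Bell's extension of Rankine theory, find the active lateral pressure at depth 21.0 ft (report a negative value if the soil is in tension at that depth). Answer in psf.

-36.2 psf

K_a = (1 − sin φ)/(1 + sin φ) = 0.2245.
σ_a = K_a γ z − 2c√K_a = 0.2245×104.3×21.0 − 2×557×0.4738 = -36.15 psf.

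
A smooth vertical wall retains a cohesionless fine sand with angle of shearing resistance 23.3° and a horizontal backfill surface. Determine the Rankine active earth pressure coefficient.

K_a = tan²(45° − φ/2) = tan²(33.35°) = 0.4331.

0.433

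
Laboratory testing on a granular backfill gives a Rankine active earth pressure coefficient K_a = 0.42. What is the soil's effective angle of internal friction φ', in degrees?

K_a = tan²(45° − φ/2) ⇒ 45° − φ/2 = arctan(√0.42) = 32.95°.
φ = 2(45° − 32.95°) = 24.11°.

24.1°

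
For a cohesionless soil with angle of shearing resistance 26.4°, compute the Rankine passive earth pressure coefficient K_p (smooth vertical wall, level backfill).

K_p = (1 + sin φ)/(1 − sin φ) = tan²(45° + 26.4°/2) = 2.601.

2.60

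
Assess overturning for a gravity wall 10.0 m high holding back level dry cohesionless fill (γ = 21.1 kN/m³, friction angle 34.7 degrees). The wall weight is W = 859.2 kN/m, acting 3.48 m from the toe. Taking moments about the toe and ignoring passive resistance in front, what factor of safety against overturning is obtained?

K_a = tan²(45° − 34.7°/2) = 0.2745.
P_a = ½K_aγH² = 0.5×0.2745×21.1×10.0² = 289.6 kN/m, acting at H/3 = 3.333 m above the base.
Overturning moment M_o = P_a × H/3 = 289.6 × 3.333 = 965.2.
Resisting moment M_r = W × 3.48 = 859.2 × 3.48 = 2990.
FS_overturning = M_r/M_o = 2990/965.2 = 3.098.

3.10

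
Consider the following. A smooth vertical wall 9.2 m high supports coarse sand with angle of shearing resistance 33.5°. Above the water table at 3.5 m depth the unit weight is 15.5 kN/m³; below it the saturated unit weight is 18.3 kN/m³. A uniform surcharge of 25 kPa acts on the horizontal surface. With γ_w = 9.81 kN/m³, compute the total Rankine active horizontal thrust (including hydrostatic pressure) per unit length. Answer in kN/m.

K_a = tan²(45° − φ/2) = 0.2887.
γ' = 18.3 − 9.81 = 8.490 kN/m³. h₂ = H − d_w = 5.7 m.
σ'_h: at surface K_a·q = 7.218; at WT K_a(q+γd_w) = 22.88; at base K_a(q+γd_w+γ'h₂) = 36.85 kPa.
P₁ = ½(7.218+22.88)×3.5 = 52.67; P₂ = ½(22.88+36.85)×5.7 = 170.2; P_w = ½γ_w h₂² = 159.4.
Total = 52.67+170.2+159.4 = 382.3 kN/m.

382 kN/m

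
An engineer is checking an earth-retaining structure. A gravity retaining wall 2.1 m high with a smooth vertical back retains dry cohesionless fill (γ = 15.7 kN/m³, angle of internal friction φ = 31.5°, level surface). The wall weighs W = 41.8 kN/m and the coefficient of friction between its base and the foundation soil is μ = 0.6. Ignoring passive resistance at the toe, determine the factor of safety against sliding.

K_a = tan²(45° − 31.5°/2) = 0.3136.
P_a = ½K_aγH² = 0.5×0.3136×15.7×2.1² = 10.86 kN/m, acting at H/3 = 0.7000 m above the base.
FS_sliding = μW / P_a = 0.6×41.8 / 10.86 = 2.310.

2.31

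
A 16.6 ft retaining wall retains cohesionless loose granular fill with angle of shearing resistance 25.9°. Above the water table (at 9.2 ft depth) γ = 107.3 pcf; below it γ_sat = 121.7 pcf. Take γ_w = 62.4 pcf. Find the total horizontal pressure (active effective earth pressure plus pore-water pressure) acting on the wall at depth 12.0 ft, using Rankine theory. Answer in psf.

627 psf

K_a = (1 − sin φ)/(1 + sin φ) = 0.3920.
γ' = 121.7 − 62.4 = 59.30 pcf.
Effective vertical stress at 12.0 ft: σ'_v = 107.3×9.2 + 59.30×2.80 = 1153 psf.
σ'_h = K_a σ'_v = 0.3920 × 1153 = 452.0 psf; u = γ_w × 2.80 = 174.7 psf.
Total σ_h = 452.0 + 174.7 = 626.8 psf.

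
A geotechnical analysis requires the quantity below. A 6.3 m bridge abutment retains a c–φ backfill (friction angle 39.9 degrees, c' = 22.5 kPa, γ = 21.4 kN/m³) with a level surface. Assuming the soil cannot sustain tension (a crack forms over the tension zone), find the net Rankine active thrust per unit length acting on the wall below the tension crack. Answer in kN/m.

K_a = 0.2184; √K_a = 0.4674.
Tension-crack depth z_c = 2c/(γ√K_a) = 2×22.5/(21.4×0.4674) = 4.499 m.
σ_a at base = K_a γ H − 2c√K_a = 0.2184×21.4×6.3 − 2×22.5×0.4674 = 8.418 kPa.
P_a = ½ × 8.418 × (H − z_c) = 0.5×8.418×1.801 = 7.579 kN/m.

7.58 kN/m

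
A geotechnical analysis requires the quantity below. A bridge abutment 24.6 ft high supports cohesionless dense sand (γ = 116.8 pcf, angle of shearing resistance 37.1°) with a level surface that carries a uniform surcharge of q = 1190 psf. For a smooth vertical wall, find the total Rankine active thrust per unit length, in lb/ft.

16000 lb/ft

K_a = tan²(45° − φ/2) = 0.2475.
Soil triangle: ½ K_a γ H² = 0.5×0.2475×116.8×24.6² = 8747 lb/ft.
Surcharge rectangle: K_a q H = 0.2475×1190×24.6 = 7245 lb/ft.
Total = 8747 + 7245 = 15990 lb/ft.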